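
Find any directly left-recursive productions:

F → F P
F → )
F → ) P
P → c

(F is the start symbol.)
Direct left recursion occurs when N → N α for some non-terminal N (the right-hand side begins with the left-hand side itself).

F → F P: LEFT RECURSIVE (starts with F)
F → ): starts with ')'
F → ) P: starts with ')'
P → c: starts with c

The grammar has direct left recursion on: F.

Answer: Yes, F is left-recursive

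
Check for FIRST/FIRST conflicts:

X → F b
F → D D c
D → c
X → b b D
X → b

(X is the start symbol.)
A FIRST/FIRST conflict occurs when two productions N → α and N → β for the same non-terminal have FIRST(α) ∩ FIRST(β) ≠ ∅ (with ε ∈ FIRST of a nullable right-hand side, so two nullable alternatives also conflict).

FIRST sets of the non-terminals at (or reachable through a nullable prefix from) the front of some alternative:
  FIRST(F) = { 'c' }

Productions for X:
  X → F b: FIRST = { 'c' }
  X → b b D: FIRST = { 'b' }
  X → b: FIRST = { 'b' }
F, D have only one production, so no FIRST/FIRST conflict is possible there.

Conflict for X: X → b b D and X → b
  Overlap: { 'b' }

Answer: Yes. X → b b D / X → b on { 'b' }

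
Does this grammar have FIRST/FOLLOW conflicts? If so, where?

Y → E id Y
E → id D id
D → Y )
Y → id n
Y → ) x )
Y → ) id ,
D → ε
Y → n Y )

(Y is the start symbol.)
Yes. D → Y ')' with FOLLOW(D) on { 'id' }

A FIRST/FOLLOW conflict occurs when a non-terminal N has a nullable alternative N → β (β ⇒* ε) and another alternative N → α with FIRST(α) ∩ FOLLOW(N) ≠ ∅: on such a lookahead the parser cannot decide between expanding α and letting N vanish via β.

Nullable non-terminals: D.
FIRST sets used below: FIRST(Y) = { ')', 'id', 'n' }

D: nullable alternative(s) D → ε; FOLLOW(D) = { 'id' }
  D → Y ): FIRST \ {ε} = { ')', 'id', 'n' } — overlaps FOLLOW(D) on { 'id' }: CONFLICT
  D → ε: FIRST \ {ε} = { } — this is the only nullable alternative, skip

E, Y have no nullable alternative, so no FIRST/FOLLOW check is needed there.

So the grammar has 1 FIRST/FOLLOW conflict (marked CONFLICT above).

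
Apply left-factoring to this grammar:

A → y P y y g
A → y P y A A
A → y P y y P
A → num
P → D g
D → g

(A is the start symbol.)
Left-factoring transforms A → αβ₁ | αβ₂ into A → αA' and A' → β₁ | β₂
(α is the longest common prefix among the alternatives). Repeat until
no nonterminal has two alternatives with a common prefix.

Round 1: A has alternatives sharing prefix 'y P y'. Introduce A': A → y P y A'
  Add: A' → y g
  Add: A' → A A
  Add: A' → y P

Round 2: A' has alternatives sharing prefix 'y'. Introduce A'': A' → y A''
  Add: A'' → g
  Add: A'' → P

No remaining common prefixes — done.

Resulting grammar:
A → y P y A'
A' → y A''
A'' → g
A'' → P
A' → A A
A → num
P → D g
D → g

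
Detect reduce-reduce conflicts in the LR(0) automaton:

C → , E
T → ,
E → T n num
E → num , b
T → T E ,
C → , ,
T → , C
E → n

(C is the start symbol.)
A reduce-reduce conflict occurs when an LR(0) state has two complete items [A → α .] and [B → β .] — both call for a reduction, and with no lookahead the parser cannot choose between them.

Augment with C' → C and build the canonical LR(0) collection (I0 = CLOSURE({[C' → . C]}), then GOTO on every symbol after a dot until no new states appear). It has 16 states:
  I0: { [C → . , ,], [C → . , E], [C' → . C] }  — shift
  I1: { [C → , . ,], [C → , . E], [E → . T n num], [E → . n], [E → . num , b], [T → . , C], [T → . ,], [T → . T E ,] }  — shift
  I2: { [C' → C .] }  — accept
  I3: { [C → , , .], [C → . , ,], [C → . , E], [T → , . C], [T → , .] }  — shift, 2 reduces
  I4: { [C → , E .] }  — reduce
  I5: { [E → . T n num], [E → . n], [E → . num , b], [E → T . n num], [T → . , C], [T → . ,], [T → . T E ,], [T → T . E ,] }  — shift
  I6: { [E → n .] }  — reduce
  I7: { [E → num . , b] }  — shift
  I8: { [E → num , . b] }  — shift
  I9: { [E → num , b .] }  — reduce
  I10: { [C → . , ,], [C → . , E], [T → , . C], [T → , .] }  — shift, reduce
  I11: { [T → T E . ,] }  — shift
  I12: { [E → T n . num], [E → n .] }  — shift, reduce
  I13: { [E → T n num .] }  — reduce
  I14: { [T → T E , .] }  — reduce
  I15: { [T → , C .] }  — reduce

I3 contains complete items [C → , , .], [T → , .] — reduce-reduce conflict.

Answer: Yes — I3: [C → , , .] vs [T → , .]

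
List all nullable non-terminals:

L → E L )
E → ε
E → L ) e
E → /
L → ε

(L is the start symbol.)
A non-terminal is nullable if it can derive ε (the empty string): either it has an ε-production, or it has a production whose right-hand side consists entirely of nullable non-terminals.

ε-productions: E → ε, L → ε
So E, L are immediately nullable.
Every non-terminal is now nullable.
Nullable = { 'E', 'L' }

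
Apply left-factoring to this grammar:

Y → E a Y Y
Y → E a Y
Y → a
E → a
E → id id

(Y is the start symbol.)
Y → E a Y Y'
Y' → Y
Y' → ε
Y → a
E → a
E → id id

Left-factoring transforms A → αβ₁ | αβ₂ into A → αA' and A' → β₁ | β₂
(α is the longest common prefix among the alternatives). Repeat until
no nonterminal has two alternatives with a common prefix.

Round 1: Y has alternatives sharing prefix 'E a Y'. Introduce Y': Y → E a Y Y'
  Add: Y' → Y
  Add: Y' → ε

No remaining common prefixes — done.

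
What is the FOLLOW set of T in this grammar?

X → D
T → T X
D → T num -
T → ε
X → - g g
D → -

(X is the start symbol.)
To compute FOLLOW(T), find every occurrence of T on a right-hand side N → α T β: add FIRST(β) \ {ε}, and if β is empty or nullable also add FOLLOW(N). Iterate to a fixed point.

In T → T X: T is followed by X, add FIRST(X) \ {ε} = { '-', 'num' }
In D → T num -: T is followed by num '-', add FIRST(num '-') \ {ε} = { 'num' }

Taking the union: FOLLOW(T) = { '-', 'num' }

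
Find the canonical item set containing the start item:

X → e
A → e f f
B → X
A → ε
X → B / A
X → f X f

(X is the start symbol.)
First, augment the grammar with X' → X
I₀ = CLOSURE({ [X' → . X] }):
  [X' → . X] has the dot before X: add [X → . e], [X → . B / A], [X → . f X f]
  [X → . B / A] has the dot before B: add [B → . X]
No further items can be added.

I₀ = { [B → . X], [X → . B / A], [X → . e], [X → . f X f], [X' → . X] }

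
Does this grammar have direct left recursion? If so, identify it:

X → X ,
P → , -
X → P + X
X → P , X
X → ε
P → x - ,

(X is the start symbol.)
Yes, X is left-recursive

X → X ,: LEFT RECURSIVE (starts with X)
P → , -: starts with ','
X → P + X: starts with P
X → P , X: starts with P
X → ε: starts with ε
P → x - ,: starts with x

The grammar has direct left recursion on: X.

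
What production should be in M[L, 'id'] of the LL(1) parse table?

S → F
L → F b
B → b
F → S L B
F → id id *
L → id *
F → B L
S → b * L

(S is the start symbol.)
To find M[L, 'id'], we find productions for L where 'id' is in the predict set (PREDICT(N → α) = (FIRST(α) \ {ε}) ∪ (FOLLOW(N) if α ⇒* ε)).

Relevant sets:
  FIRST(F) = { 'b', 'id' }

L → F b: PREDICT = { 'b', 'id' }
  'id' is in predict set, so this production goes in M[L, 'id']
L → id *: PREDICT = { 'id' }
  'id' is in predict set, so this production goes in M[L, 'id']

M[L, 'id'] = L → F b, L → id *  (a multiply-defined cell — the grammar is not LL(1))

Answer: L → F b, L → id *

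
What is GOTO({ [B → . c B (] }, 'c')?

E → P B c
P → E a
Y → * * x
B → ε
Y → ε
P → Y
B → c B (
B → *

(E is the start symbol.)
GOTO(I, 'c') = CLOSURE({ [A → αX.β] : [A → α.Xβ] ∈ I, X = 'c' })

Items with dot before 'c', with the dot advanced:
  [B → . c B (] → [B → c . B (]
Closure of the advanced items:
  [B → c . B (] has the dot before B: add [B → .], [B → . c B (], [B → . *]

GOTO = { [B → . *], [B → . c B (], [B → .], [B → c . B (] }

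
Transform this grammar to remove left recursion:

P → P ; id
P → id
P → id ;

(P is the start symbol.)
P is directly left-recursive. The standard transformation for
  A → A α₁ | ... | A α_m | β₁ | ... | β_n
is
  A  → β₁ A' | ... | β_n A'
  A' → α₁ A' | ... | α_m A' | ε

P → id becomes P → id P'
P → id ; becomes P → id ; P'
P → P ; id becomes P' → ; id P'
Add P' → ε

Resulting grammar:
P → id P'
P → id ; P'
P' → ; id P'
P' → ε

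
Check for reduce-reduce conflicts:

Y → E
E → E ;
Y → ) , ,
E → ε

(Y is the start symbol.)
No reduce-reduce conflicts

A reduce-reduce conflict occurs when an LR(0) state has two complete items [A → α .] and [B → β .] — both call for a reduction, and with no lookahead the parser cannot choose between them.

Augment with Y' → Y and build the canonical LR(0) collection (I0 = CLOSURE({[Y' → . Y]}), then GOTO on every symbol after a dot until no new states appear). It has 7 states:
  I0: { [E → . E ;], [E → .], [Y → . ) , ,], [Y → . E], [Y' → . Y] }  — shift, reduce
  I1: { [Y → ) . , ,] }  — shift
  I2: { [E → E . ;], [Y → E .] }  — shift, reduce
  I3: { [Y' → Y .] }  — accept
  I4: { [E → E ; .] }  — reduce
  I5: { [Y → ) , . ,] }  — shift
  I6: { [Y → ) , , .] }  — reduce

No state contains more than one complete item.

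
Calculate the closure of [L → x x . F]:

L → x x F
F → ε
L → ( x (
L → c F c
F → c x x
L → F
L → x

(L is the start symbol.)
To compute CLOSURE, for each item [A → α.Bβ] where B is a non-terminal, add [B → .γ] for all productions B → γ; repeat for the newly added items until nothing changes.

Start with: [L → x x . F]
  [L → x x . F] has the dot before F: add [F → .], [F → . c x x]
No further items can be added.

CLOSURE = { [F → . c x x], [F → .], [L → x x . F] }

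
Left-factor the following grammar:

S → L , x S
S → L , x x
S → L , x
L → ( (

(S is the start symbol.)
Left-factoring transforms A → αβ₁ | αβ₂ into A → αA' and A' → β₁ | β₂
(α is the longest common prefix among the alternatives). Repeat until
no nonterminal has two alternatives with a common prefix.

Round 1: S has alternatives sharing prefix 'L , x'. Introduce S': S → L , x S'
  Add: S' → S
  Add: S' → x
  Add: S' → ε

No remaining common prefixes — done.

Resulting grammar:
S → L , x S'
S' → S
S' → x
S' → ε
L → ( (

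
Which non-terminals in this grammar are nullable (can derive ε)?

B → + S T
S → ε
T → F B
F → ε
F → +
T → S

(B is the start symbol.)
ε-productions: S → ε, F → ε
So S, F are immediately nullable.
T → S: every symbol on the right is nullable, so T is nullable too.
No further non-terminal can be added: every production for the remaining non-terminals contains a terminal or a non-nullable non-terminal.
Nullable = { 'F', 'S', 'T' }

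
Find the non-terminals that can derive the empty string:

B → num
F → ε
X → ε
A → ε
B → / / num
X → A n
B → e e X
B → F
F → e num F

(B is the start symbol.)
A non-terminal is nullable if it can derive ε (the empty string): either it has an ε-production, or it has a production whose right-hand side consists entirely of nullable non-terminals.

ε-productions: F → ε, X → ε, A → ε
So F, X, A are immediately nullable.
B → F: every symbol on the right is nullable, so B is nullable too.
Every non-terminal is now nullable.
Nullable = { 'A', 'B', 'F', 'X' }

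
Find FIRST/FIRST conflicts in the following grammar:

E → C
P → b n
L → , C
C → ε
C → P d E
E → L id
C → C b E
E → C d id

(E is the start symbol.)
A FIRST/FIRST conflict occurs when two productions N → α and N → β for the same non-terminal have FIRST(α) ∩ FIRST(β) ≠ ∅ (with ε ∈ FIRST of a nullable right-hand side, so two nullable alternatives also conflict).

FIRST sets of the non-terminals at (or reachable through a nullable prefix from) the front of some alternative:
  FIRST(C) = { 'b', ε }
  FIRST(L) = { ',' }
  FIRST(P) = { 'b' }

Productions for E:
  E → C: FIRST = { 'b', ε }
  E → L id: FIRST = { ',' }
  E → C d id: FIRST = { 'b', 'd' }
Productions for C:
  C → ε: FIRST = { ε }
  C → P d E: FIRST = { 'b' }
  C → C b E: FIRST = { 'b' }
P, L have only one production, so no FIRST/FIRST conflict is possible there.

Conflict for E: E → C and E → C d id
  Overlap: { 'b' }
Conflict for C: C → P d E and C → C b E
  Overlap: { 'b' }

Answer: Yes. E → C / E → C d id on { 'b' }; C → P d E / C → C b E on { 'b' }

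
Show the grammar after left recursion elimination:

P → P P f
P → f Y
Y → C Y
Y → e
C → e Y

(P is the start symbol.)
P → f Y P'
P' → P f P'
P' → ε
Y → C Y
Y → e
C → e Y

P is directly left-recursive. The standard transformation for
  A → A α₁ | ... | A α_m | β₁ | ... | β_n
is
  A  → β₁ A' | ... | β_n A'
  A' → α₁ A' | ... | α_m A' | ε

P → f Y becomes P → f Y P'
P → P P f becomes P' → P f P'
Add P' → ε

Productions for other non-terminals are unchanged:
  Y → C Y
  Y → e
  C → e Y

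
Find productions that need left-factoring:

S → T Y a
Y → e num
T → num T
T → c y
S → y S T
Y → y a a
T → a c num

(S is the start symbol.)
Left-factoring is needed when two productions for the same non-terminal
share a common prefix on the right-hand side.

Productions for S:
  S → T Y a
  S → y S T
Productions for Y:
  Y → e num
  Y → y a a
Productions for T:
  T → num T
  T → c y
  T → a c num

No common prefixes found.

Answer: No, left-factoring is not needed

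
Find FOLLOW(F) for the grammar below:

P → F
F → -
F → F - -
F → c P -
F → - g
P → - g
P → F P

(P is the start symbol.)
{ $, '-', 'c' }

In P → F: F is at the end, add FOLLOW(P)
In F → F - -: F is followed by '-' '-', add FIRST('-' '-') \ {ε} = { '-' }
In P → F P: F is followed by P, add FIRST(P) \ {ε} = { '-', 'c' }

The FOLLOW sets referred to above (computed the same way, to a fixed point):
  FOLLOW(P) = { $, '-' }

Taking the union: FOLLOW(F) = { $, '-', 'c' }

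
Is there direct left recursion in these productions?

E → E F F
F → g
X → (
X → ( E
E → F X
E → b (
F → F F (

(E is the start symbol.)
Yes, E, F are left-recursive

Direct left recursion occurs when N → N α for some non-terminal N (the right-hand side begins with the left-hand side itself).

E → E F F: LEFT RECURSIVE (starts with E)
F → g: starts with g
X → (: starts with '('
X → ( E: starts with '('
E → F X: starts with F
E → b (: starts with b
F → F F (: LEFT RECURSIVE (starts with F)

The grammar has direct left recursion on: E, F.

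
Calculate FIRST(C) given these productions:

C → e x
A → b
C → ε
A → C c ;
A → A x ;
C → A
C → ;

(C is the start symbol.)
{ ';', 'b', 'c', 'e', ε }

To compute FIRST(C), examine every production with C on the left-hand side, reading each right-hand side left to right until a non-nullable symbol is reached.

FIRST sets of the other non-terminals involved (by the same procedure, iterated to a fixed point):
  FIRST(A) = { ';', 'b', 'c', 'e' }

From C → e x:
  - e is a terminal: add 'e' and stop
From C → ε:
  - ε-production, so ε ∈ FIRST(C)
From C → A:
  - A is a non-terminal: add FIRST(A) \ {ε} = { ';', 'b', 'c', 'e' }
    A is not nullable, so stop
From C → ;:
  - ';' is a terminal: add ';' and stop

Collecting: FIRST(C) = { ';', 'b', 'c', 'e', ε }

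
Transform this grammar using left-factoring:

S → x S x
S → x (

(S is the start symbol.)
S → x S'
S' → S x
S' → (

Left-factoring transforms A → αβ₁ | αβ₂ into A → αA' and A' → β₁ | β₂
(α is the longest common prefix among the alternatives). Repeat until
no nonterminal has two alternatives with a common prefix.

Round 1: S has alternatives sharing prefix 'x'. Introduce S': S → x S'
  Add: S' → S x
  Add: S' → (

No remaining common prefixes — done.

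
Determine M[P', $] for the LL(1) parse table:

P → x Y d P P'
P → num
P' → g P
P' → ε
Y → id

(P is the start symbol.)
P' → ε

To find M[P', $], we find productions for P' where $ is in the predict set (PREDICT(N → α) = (FIRST(α) \ {ε}) ∪ (FOLLOW(N) if α ⇒* ε)).

Relevant sets:
  FOLLOW(P') = { $, 'g' }

P' → g P: PREDICT = { 'g' }
P' → ε: PREDICT = { $, 'g' }
  $ is in predict set, so this production goes in M[P', $]

M[P', $] = P' → ε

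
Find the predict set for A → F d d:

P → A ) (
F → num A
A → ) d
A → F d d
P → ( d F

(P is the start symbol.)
{ 'num' }

PREDICT(A → F d d) = (FIRST(RHS) \ {ε}) ∪ (FOLLOW(A) if ε ∈ FIRST(RHS), i.e. RHS ⇒* ε)
FIRST(F) = { 'num' }
FIRST(F d d) = { 'num' }
ε ∉ FIRST(F d d), so FOLLOW(A) is not added.
PREDICT(A → F d d) = { 'num' }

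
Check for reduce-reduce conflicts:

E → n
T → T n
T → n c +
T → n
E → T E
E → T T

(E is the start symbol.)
A reduce-reduce conflict occurs when an LR(0) state has two complete items [A → α .] and [B → β .] — both call for a reduction, and with no lookahead the parser cannot choose between them.

Augment with E' → E and build the canonical LR(0) collection (I0 = CLOSURE({[E' → . E]}), then GOTO on every symbol after a dot until no new states appear). It has 9 states:
  I0: { [E → . T E], [E → . T T], [E → . n], [E' → . E], [T → . T n], [T → . n c +], [T → . n] }  — shift
  I1: { [E' → E .] }  — accept
  I2: { [E → . T E], [E → . T T], [E → . n], [E → T . E], [E → T . T], [T → . T n], [T → . n c +], [T → . n], [T → T . n] }  — shift
  I3: { [E → n .], [T → n . c +], [T → n .] }  — shift, 2 reduces
  I4: { [T → n c . +] }  — shift
  I5: { [T → n c + .] }  — reduce
  I6: { [E → T E .] }  — reduce
  I7: { [E → . T E], [E → . T T], [E → . n], [E → T . E], [E → T . T], [E → T T .], [T → . T n], [T → . n c +], [T → . n], [T → T . n] }  — shift, reduce
  I8: { [E → n .], [T → T n .], [T → n . c +], [T → n .] }  — shift, 3 reduces

I3 contains complete items [E → n .], [T → n .] — reduce-reduce conflict.
I8 contains complete items [E → n .], [T → T n .], [T → n .] — reduce-reduce conflict.

Answer: Yes — I3: [E → n .] vs [T → n .]; I8: [E → n .] vs [T → T n .]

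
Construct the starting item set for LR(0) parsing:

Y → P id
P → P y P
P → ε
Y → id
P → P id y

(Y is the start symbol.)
{ [P → . P id y], [P → . P y P], [P → .], [Y → . P id], [Y → . id], [Y' → . Y] }

First, augment the grammar with Y' → Y
I₀ = CLOSURE({ [Y' → . Y] }):
  [Y' → . Y] has the dot before Y: add [Y → . P id], [Y → . id]
  [Y → . P id] has the dot before P: add [P → . P y P], [P → .], [P → . P id y]
No further items can be added.

I₀ = { [P → . P id y], [P → . P y P], [P → .], [Y → . P id], [Y → . id], [Y' → . Y] }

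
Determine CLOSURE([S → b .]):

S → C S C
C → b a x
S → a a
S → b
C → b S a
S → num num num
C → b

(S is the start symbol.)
{ [S → b .] }

To compute CLOSURE, for each item [A → α.Bβ] where B is a non-terminal, add [B → .γ] for all productions B → γ; repeat for the newly added items until nothing changes.

Start with: [S → b .]
The dot is at the end, so nothing is added.

CLOSURE = { [S → b .] }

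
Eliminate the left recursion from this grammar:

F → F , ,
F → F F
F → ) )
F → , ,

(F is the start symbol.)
F is directly left-recursive. The standard transformation for
  A → A α₁ | ... | A α_m | β₁ | ... | β_n
is
  A  → β₁ A' | ... | β_n A'
  A' → α₁ A' | ... | α_m A' | ε

F → ) ) becomes F → ) ) F'
F → , , becomes F → , , F'
F → F , , becomes F' → , , F'
F → F F becomes F' → F F'
Add F' → ε

Resulting grammar:
F → ) ) F'
F → , , F'
F' → , , F'
F' → F F'
F' → ε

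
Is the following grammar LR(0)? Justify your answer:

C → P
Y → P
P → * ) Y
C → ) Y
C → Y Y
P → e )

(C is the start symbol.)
Augment with C' → C and build the canonical LR(0) collection (I0 = CLOSURE({[C' → . C]}), then GOTO on every symbol after a dot until no new states appear). It has 13 states:
  I0: { [C → . ) Y], [C → . P], [C → . Y Y], [C' → . C], [P → . * ) Y], [P → . e )], [Y → . P] }  — shift
  I1: { [C → ) . Y], [P → . * ) Y], [P → . e )], [Y → . P] }  — shift
  I2: { [P → * . ) Y] }  — shift
  I3: { [C' → C .] }  — accept
  I4: { [C → P .], [Y → P .] }  — 2 reduces
  I5: { [C → Y . Y], [P → . * ) Y], [P → . e )], [Y → . P] }  — shift
  I6: { [P → e . )] }  — shift
  I7: { [P → e ) .] }  — reduce
  I8: { [Y → P .] }  — reduce
  I9: { [C → Y Y .] }  — reduce
  I10: { [P → * ) . Y], [P → . * ) Y], [P → . e )], [Y → . P] }  — shift
  I11: { [P → * ) Y .] }  — reduce
  I12: { [C → ) Y .] }  — reduce

Conflict in state I4:
  Reduce-reduce conflict: [C → P .] and [Y → P .]
So the grammar is NOT LR(0).

Answer: No. Reduce-reduce conflict: [C → P .] and [Y → P .]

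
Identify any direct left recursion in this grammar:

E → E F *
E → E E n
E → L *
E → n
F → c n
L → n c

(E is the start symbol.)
Yes, E is left-recursive

Direct left recursion occurs when N → N α for some non-terminal N (the right-hand side begins with the left-hand side itself).

E → E F *: LEFT RECURSIVE (starts with E)
E → E E n: LEFT RECURSIVE (starts with E)
E → L *: starts with L
E → n: starts with n
F → c n: starts with c
L → n c: starts with n

The grammar has direct left recursion on: E.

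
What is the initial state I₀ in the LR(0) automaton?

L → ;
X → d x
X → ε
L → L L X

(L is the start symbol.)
First, augment the grammar with L' → L
I₀ = CLOSURE({ [L' → . L] }):
  [L' → . L] has the dot before L: add [L → . ;], [L → . L L X]
No further items can be added.

I₀ = { [L → . ;], [L → . L L X], [L' → . L] }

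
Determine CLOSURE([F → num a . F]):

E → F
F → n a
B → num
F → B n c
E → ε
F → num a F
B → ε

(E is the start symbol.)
To compute CLOSURE, for each item [A → α.Bβ] where B is a non-terminal, add [B → .γ] for all productions B → γ; repeat for the newly added items until nothing changes.

Start with: [F → num a . F]
  [F → num a . F] has the dot before F: add [F → . n a], [F → . B n c], [F → . num a F]
  [F → . B n c] has the dot before B: add [B → . num], [B → .]
No further items can be added.

CLOSURE = { [B → . num], [B → .], [F → . B n c], [F → . n a], [F → . num a F], [F → num a . F] }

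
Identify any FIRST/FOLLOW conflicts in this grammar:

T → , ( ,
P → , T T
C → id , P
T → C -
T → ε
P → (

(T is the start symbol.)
A FIRST/FOLLOW conflict occurs when a non-terminal N has a nullable alternative N → β (β ⇒* ε) and another alternative N → α with FIRST(α) ∩ FOLLOW(N) ≠ ∅: on such a lookahead the parser cannot decide between expanding α and letting N vanish via β.

Nullable non-terminals: T.
FIRST sets used below: FIRST(C) = { 'id' }

T: nullable alternative(s) T → ε; FOLLOW(T) = { $, ',', '-', 'id' }
  T → , ( ,: FIRST \ {ε} = { ',' } — overlaps FOLLOW(T) on { ',' }: CONFLICT
  T → C -: FIRST \ {ε} = { 'id' } — overlaps FOLLOW(T) on { 'id' }: CONFLICT
  T → ε: FIRST \ {ε} = { } — this is the only nullable alternative, skip

C, P have no nullable alternative, so no FIRST/FOLLOW check is needed there.

So the grammar has 2 FIRST/FOLLOW conflicts (marked CONFLICT above).

Answer: Yes. T → ',' '(' ',' with FOLLOW(T) on { ',' }; T → C '-' with FOLLOW(T) on { 'id' }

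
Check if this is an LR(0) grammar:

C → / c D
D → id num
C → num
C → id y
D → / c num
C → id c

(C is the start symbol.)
Yes, the grammar is LR(0)

Augment with C' → C and build the canonical LR(0) collection (I0 = CLOSURE({[C' → . C]}), then GOTO on every symbol after a dot until no new states appear). It has 14 states:
  I0: { [C → . / c D], [C → . id c], [C → . id y], [C → . num], [C' → . C] }  — shift
  I1: { [C → / . c D] }  — shift
  I2: { [C' → C .] }  — accept
  I3: { [C → id . c], [C → id . y] }  — shift
  I4: { [C → num .] }  — reduce
  I5: { [C → id c .] }  — reduce
  I6: { [C → id y .] }  — reduce
  I7: { [C → / c . D], [D → . / c num], [D → . id num] }  — shift
  I8: { [D → / . c num] }  — shift
  I9: { [C → / c D .] }  — reduce
  I10: { [D → id . num] }  — shift
  I11: { [D → id num .] }  — reduce
  I12: { [D → / c . num] }  — shift
  I13: { [D → / c num .] }  — reduce

Every state is either a pure shift/goto state or contains exactly one complete item and nothing to shift — no conflicts. The grammar is LR(0).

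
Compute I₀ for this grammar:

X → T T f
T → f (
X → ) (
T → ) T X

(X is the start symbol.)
First, augment the grammar with X' → X
I₀ = CLOSURE({ [X' → . X] }):
  [X' → . X] has the dot before X: add [X → . T T f], [X → . ) (]
  [X → . T T f] has the dot before T: add [T → . f (], [T → . ) T X]
No further items can be added.

I₀ = { [T → . ) T X], [T → . f (], [X → . ) (], [X → . T T f], [X' → . X] }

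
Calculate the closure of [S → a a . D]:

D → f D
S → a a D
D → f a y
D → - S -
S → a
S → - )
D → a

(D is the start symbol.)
Start with: [S → a a . D]
  [S → a a . D] has the dot before D: add [D → . f D], [D → . f a y], [D → . - S -], [D → . a]
No further items can be added.

CLOSURE = { [D → . - S -], [D → . a], [D → . f D], [D → . f a y], [S → a a . D] }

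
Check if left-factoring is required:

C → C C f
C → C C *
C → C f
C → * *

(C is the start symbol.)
Left-factoring is needed when two productions for the same non-terminal
share a common prefix on the right-hand side.

Productions for C:
  C → C C f
  C → C C *
  C → C f
  C → * *

Found common prefix 'C' in productions for C

Answer: Yes, C has productions with common prefix 'C'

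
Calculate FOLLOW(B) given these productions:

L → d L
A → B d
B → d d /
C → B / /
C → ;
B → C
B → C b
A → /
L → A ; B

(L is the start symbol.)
To compute FOLLOW(B), find every occurrence of B on a right-hand side N → α B β: add FIRST(β) \ {ε}, and if β is empty or nullable also add FOLLOW(N). Iterate to a fixed point.

In A → B d: B is followed by d, add FIRST(d) \ {ε} = { 'd' }
In C → B / /: B is followed by '/' '/', add FIRST('/' '/') \ {ε} = { '/' }
In L → A ; B: B is at the end, add FOLLOW(L)

The FOLLOW sets referred to above (computed the same way, to a fixed point):
  FOLLOW(L) = { $ }

Taking the union: FOLLOW(B) = { $, '/', 'd' }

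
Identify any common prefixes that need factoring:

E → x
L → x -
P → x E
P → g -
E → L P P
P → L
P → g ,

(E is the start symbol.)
Left-factoring is needed when two productions for the same non-terminal
share a common prefix on the right-hand side.

Productions for E:
  E → x
  E → L P P
Productions for P:
  P → x E
  P → g -
  P → L
  P → g ,

Found common prefix 'g' in productions for P

Answer: Yes, P has productions with common prefix 'g'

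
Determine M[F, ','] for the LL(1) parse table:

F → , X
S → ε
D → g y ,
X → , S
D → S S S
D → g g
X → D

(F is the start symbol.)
F → , X

To find M[F, ','], we find productions for F where ',' is in the predict set (PREDICT(N → α) = (FIRST(α) \ {ε}) ∪ (FOLLOW(N) if α ⇒* ε)).

F → , X: PREDICT = { ',' }
  ',' is in predict set, so this production goes in M[F, ',']

M[F, ','] = F → , X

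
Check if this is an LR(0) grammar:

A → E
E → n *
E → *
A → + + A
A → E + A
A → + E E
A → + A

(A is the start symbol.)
A grammar is LR(0) if no state in the canonical LR(0) collection has:
  - both a shift item (dot before a terminal) and a complete item (shift-reduce conflict), or
  - two or more complete items (reduce-reduce conflict; the accept item [A' → A .] counts as a complete item here).

Augment with A' → A and build the canonical LR(0) collection (I0 = CLOSURE({[A' → . A]}), then GOTO on every symbol after a dot until no new states appear). It has 14 states:
  I0: { [A → . + + A], [A → . + A], [A → . + E E], [A → . E + A], [A → . E], [A' → . A], [E → . *], [E → . n *] }  — shift
  I1: { [E → * .] }  — reduce
  I2: { [A → + . + A], [A → + . A], [A → + . E E], [A → . + + A], [A → . + A], [A → . + E E], [A → . E + A], [A → . E], [E → . *], [E → . n *] }  — shift
  I3: { [A' → A .] }  — accept
  I4: { [A → E . + A], [A → E .] }  — shift, reduce
  I5: { [E → n . *] }  — shift
  I6: { [E → n * .] }  — reduce
  I7: { [A → . + + A], [A → . + A], [A → . + E E], [A → . E + A], [A → . E], [A → E + . A], [E → . *], [E → . n *] }  — shift
  I8: { [A → E + A .] }  — reduce
  I9: { [A → + + . A], [A → + . + A], [A → + . A], [A → + . E E], [A → . + + A], [A → . + A], [A → . + E E], [A → . E + A], [A → . E], [E → . *], [E → . n *] }  — shift
  I10: { [A → + A .] }  — reduce
  I11: { [A → + E . E], [A → E . + A], [A → E .], [E → . *], [E → . n *] }  — shift, reduce
  I12: { [A → + E E .] }  — reduce
  I13: { [A → + + A .], [A → + A .] }  — 2 reduces

Conflict in state I4:
  Shift-reduce conflict between [A → E .] and [A → E . + A]
So the grammar is NOT LR(0).

Answer: No. Shift-reduce conflict between [A → E .] and [A → E . + A]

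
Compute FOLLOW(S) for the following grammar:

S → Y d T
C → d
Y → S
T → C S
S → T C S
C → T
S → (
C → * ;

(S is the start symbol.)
{ $, '(', '*', 'd' }

S is the start symbol, so $ ∈ FOLLOW(S).
In Y → S: S is at the end, add FOLLOW(Y)
In T → C S: S is at the end, add FOLLOW(T)
In S → T C S: S is at the end; this adds FOLLOW(S) to itself — nothing new

The FOLLOW sets referred to above (computed the same way, to a fixed point):
  FOLLOW(Y) = { 'd' }
  FOLLOW(T) = { $, '(', '*', 'd' }

Taking the union: FOLLOW(S) = { $, '(', '*', 'd' }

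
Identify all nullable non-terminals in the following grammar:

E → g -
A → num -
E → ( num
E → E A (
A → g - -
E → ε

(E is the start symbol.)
{ 'E' }

ε-productions: E → ε
So E is immediately nullable.
No further non-terminal can be added: every production for the remaining non-terminals contains a terminal or a non-nullable non-terminal.
Nullable = { 'E' }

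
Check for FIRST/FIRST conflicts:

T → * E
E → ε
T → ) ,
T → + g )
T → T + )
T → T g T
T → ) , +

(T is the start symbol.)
Yes. T → '*' E / T → T '+' ')' on { '*' }; T → '*' E / T → T g T on { '*' }; T → ')' ',' / T → T '+' ')' on { ')' }; T → ')' ',' / T → T g T on { ')' }; T → ')' ',' / T → ')' ',' '+' on { ')' }; T → '+' g ')' / T → T '+' ')' on { '+' }; T → '+' g ')' / T → T g T on { '+' }; T → T '+' ')' / T → T g T on { ')', '*', '+' }; T → T '+' ')' / T → ')' ',' '+' on { ')' }; T → T g T / T → ')' ',' '+' on { ')' }

FIRST sets of the non-terminals at (or reachable through a nullable prefix from) the front of some alternative:
  FIRST(T) = { ')', '*', '+' }

Productions for T:
  T → * E: FIRST = { '*' }
  T → ) ,: FIRST = { ')' }
  T → + g ): FIRST = { '+' }
  T → T + ): FIRST = { ')', '*', '+' }
  T → T g T: FIRST = { ')', '*', '+' }
  T → ) , +: FIRST = { ')' }
E has only one production, so no FIRST/FIRST conflict is possible there.

Conflict for T: T → * E and T → T + )
  Overlap: { '*' }
Conflict for T: T → * E and T → T g T
  Overlap: { '*' }
Conflict for T: T → ) , and T → T + )
  Overlap: { ')' }
Conflict for T: T → ) , and T → T g T
  Overlap: { ')' }
Conflict for T: T → ) , and T → ) , +
  Overlap: { ')' }
Conflict for T: T → + g ) and T → T + )
  Overlap: { '+' }
Conflict for T: T → + g ) and T → T g T
  Overlap: { '+' }
Conflict for T: T → T + ) and T → T g T
  Overlap: { ')', '*', '+' }
Conflict for T: T → T + ) and T → ) , +
  Overlap: { ')' }
Conflict for T: T → T g T and T → ) , +
  Overlap: { ')' }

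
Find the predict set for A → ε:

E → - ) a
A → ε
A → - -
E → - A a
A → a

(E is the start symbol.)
{ 'a' }

PREDICT(A → ε) = (FIRST(RHS) \ {ε}) ∪ (FOLLOW(A) if ε ∈ FIRST(RHS), i.e. RHS ⇒* ε)
The right-hand side is ε (FIRST(ε) = { ε }), so the predict set is FOLLOW(A) = { 'a' }
PREDICT(A → ε) = { 'a' }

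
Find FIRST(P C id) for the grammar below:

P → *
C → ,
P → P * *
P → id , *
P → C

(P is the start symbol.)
FIRST sets of the non-terminals involved (from the grammar, by fixed-point iteration):
  FIRST(P) = { '*', ',', 'id' }

To compute FIRST(P C id), process the symbols left to right:
Symbol P is a non-terminal. Add FIRST(P) \ {ε} = { '*', ',', 'id' }
P is not nullable (ε ∉ FIRST(P)), so stop here.
FIRST(P C id) = { '*', ',', 'id' }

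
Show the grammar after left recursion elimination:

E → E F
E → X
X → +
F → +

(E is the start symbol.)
E → X E'
E' → F E'
E' → ε
X → +
F → +

E is directly left-recursive. The standard transformation for
  A → A α₁ | ... | A α_m | β₁ | ... | β_n
is
  A  → β₁ A' | ... | β_n A'
  A' → α₁ A' | ... | α_m A' | ε

E → X becomes E → X E'
E → E F becomes E' → F E'
Add E' → ε

Productions for other non-terminals are unchanged:
  X → +
  F → +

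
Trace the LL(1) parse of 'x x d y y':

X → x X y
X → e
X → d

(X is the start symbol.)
Stack is shown with the top on the left.

Stack      Input        Action
------------------------------
X $        x x d y y $  output X → x X y
x X y $    x x d y y $  match 'x'
X y $      x d y y $    output X → x X y
x X y y $  x d y y $    match 'x'
X y y $    d y y $      output X → d
d y y $    d y y $      match 'd'
y y $      y y $        match 'y'
y $        y $          match 'y'
$          $            accept

The string is accepted.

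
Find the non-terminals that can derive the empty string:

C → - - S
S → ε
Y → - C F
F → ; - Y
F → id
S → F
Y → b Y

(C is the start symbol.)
A non-terminal is nullable if it can derive ε (the empty string): either it has an ε-production, or it has a production whose right-hand side consists entirely of nullable non-terminals.

ε-productions: S → ε
So S is immediately nullable.
No further non-terminal can be added: every production for the remaining non-terminals contains a terminal or a non-nullable non-terminal.
Nullable = { 'S' }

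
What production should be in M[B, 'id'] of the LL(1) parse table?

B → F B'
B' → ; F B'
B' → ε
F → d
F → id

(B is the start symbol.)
To find M[B, 'id'], we find productions for B where 'id' is in the predict set (PREDICT(N → α) = (FIRST(α) \ {ε}) ∪ (FOLLOW(N) if α ⇒* ε)).

Relevant sets:
  FIRST(F) = { 'd', 'id' }

B → F B': PREDICT = { 'd', 'id' }
  'id' is in predict set, so this production goes in M[B, 'id']

M[B, 'id'] = B → F B'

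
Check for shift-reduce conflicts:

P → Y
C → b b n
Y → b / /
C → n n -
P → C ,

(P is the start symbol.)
A shift-reduce conflict occurs when an LR(0) state has both:
  - a complete (reduce) item [A → α .] (dot at the end), and
  - a shift item [B → β . c γ] (dot before a terminal).

Augment with P' → P and build the canonical LR(0) collection (I0 = CLOSURE({[P' → . P]}), then GOTO on every symbol after a dot until no new states appear). It has 13 states:
  I0: { [C → . b b n], [C → . n n -], [P → . C ,], [P → . Y], [P' → . P], [Y → . b / /] }  — shift
  I1: { [P → C . ,] }  — shift
  I2: { [P' → P .] }  — accept
  I3: { [P → Y .] }  — reduce
  I4: { [C → b . b n], [Y → b . / /] }  — shift
  I5: { [C → n . n -] }  — shift
  I6: { [C → n n . -] }  — shift
  I7: { [C → n n - .] }  — reduce
  I8: { [Y → b / . /] }  — shift
  I9: { [C → b b . n] }  — shift
  I10: { [C → b b n .] }  — reduce
  I11: { [Y → b / / .] }  — reduce
  I12: { [P → C , .] }  — reduce

No state contains both a complete item and a shift item.

Answer: No shift-reduce conflicts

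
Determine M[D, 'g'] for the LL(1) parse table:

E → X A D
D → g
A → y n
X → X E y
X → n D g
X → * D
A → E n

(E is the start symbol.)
To find M[D, 'g'], we find productions for D where 'g' is in the predict set (PREDICT(N → α) = (FIRST(α) \ {ε}) ∪ (FOLLOW(N) if α ⇒* ε)).

D → g: PREDICT = { 'g' }
  'g' is in predict set, so this production goes in M[D, 'g']

M[D, 'g'] = D → g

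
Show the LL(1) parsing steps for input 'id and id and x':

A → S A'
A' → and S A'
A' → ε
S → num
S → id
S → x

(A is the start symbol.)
LL(1) parsing maintains a stack (initially the start symbol over $) and the input. At each step: if the stack top is a terminal, match it against the current input token; if it is a non-terminal N, replace it with the RHS of M[N, lookahead] (the unique production whose predict set contains the lookahead).

Stack is shown with the top on the left.

Stack       Input              Action
-------------------------------------
A $         id and id and x $  output A → S A'
S A' $      id and id and x $  output S → id
id A' $     id and id and x $  match 'id'
A' $        and id and x $     output A' → and S A'
and S A' $  and id and x $     match 'and'
S A' $      id and x $         output S → id
id A' $     id and x $         match 'id'
A' $        and x $            output A' → and S A'
and S A' $  and x $            match 'and'
S A' $      x $                output S → x
x A' $      x $                match 'x'
A' $        $                  output A' → ε
$           $                  accept

The string is accepted.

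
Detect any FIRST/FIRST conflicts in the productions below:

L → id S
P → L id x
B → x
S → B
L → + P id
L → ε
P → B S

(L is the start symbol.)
No FIRST/FIRST conflicts.

FIRST sets of the non-terminals at (or reachable through a nullable prefix from) the front of some alternative:
  FIRST(L) = { '+', 'id', ε }
  FIRST(B) = { 'x' }

Productions for L:
  L → id S: FIRST = { 'id' }
  L → + P id: FIRST = { '+' }
  L → ε: FIRST = { ε }
Productions for P:
  P → L id x: FIRST = { '+', 'id' }
  P → B S: FIRST = { 'x' }
B, S have only one production, so no FIRST/FIRST conflict is possible there.

All alternatives of each non-terminal have pairwise disjoint FIRST sets.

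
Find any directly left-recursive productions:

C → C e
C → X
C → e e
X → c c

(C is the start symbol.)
Yes, C is left-recursive

C → C e: LEFT RECURSIVE (starts with C)
C → X: starts with X
C → e e: starts with e
X → c c: starts with c

The grammar has direct left recursion on: C.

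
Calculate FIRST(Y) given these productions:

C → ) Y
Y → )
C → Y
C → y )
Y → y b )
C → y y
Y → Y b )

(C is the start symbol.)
{ ')', 'y' }

To compute FIRST(Y), examine every production with Y on the left-hand side, reading each right-hand side left to right until a non-nullable symbol is reached.

From Y → ):
  - ')' is a terminal: add ')' and stop
From Y → y b ):
  - y is a terminal: add 'y' and stop
From Y → Y b ):
  - Y is the symbol being defined: contributes nothing new
    Y is not nullable, so stop

Collecting: FIRST(Y) = { ')', 'y' }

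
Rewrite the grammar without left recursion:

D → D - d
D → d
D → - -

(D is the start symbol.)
D is directly left-recursive. The standard transformation for
  A → A α₁ | ... | A α_m | β₁ | ... | β_n
is
  A  → β₁ A' | ... | β_n A'
  A' → α₁ A' | ... | α_m A' | ε

D → d becomes D → d D'
D → - - becomes D → - - D'
D → D - d becomes D' → - d D'
Add D' → ε

Resulting grammar:
D → d D'
D → - - D'
D' → - d D'
D' → ε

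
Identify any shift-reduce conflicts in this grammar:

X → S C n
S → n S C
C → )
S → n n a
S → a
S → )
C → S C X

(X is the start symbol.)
No shift-reduce conflicts

A shift-reduce conflict occurs when an LR(0) state has both:
  - a complete (reduce) item [A → α .] (dot at the end), and
  - a shift item [B → β . c γ] (dot before a terminal).

Augment with X' → X and build the canonical LR(0) collection (I0 = CLOSURE({[X' → . X]}), then GOTO on every symbol after a dot until no new states appear). It has 16 states:
  I0: { [S → . )], [S → . a], [S → . n S C], [S → . n n a], [X → . S C n], [X' → . X] }  — shift
  I1: { [S → ) .] }  — reduce
  I2: { [C → . )], [C → . S C X], [S → . )], [S → . a], [S → . n S C], [S → . n n a], [X → S . C n] }  — shift
  I3: { [X' → X .] }  — accept
  I4: { [S → a .] }  — reduce
  I5: { [S → . )], [S → . a], [S → . n S C], [S → . n n a], [S → n . S C], [S → n . n a] }  — shift
  I6: { [C → . )], [C → . S C X], [S → . )], [S → . a], [S → . n S C], [S → . n n a], [S → n S . C] }  — shift
  I7: { [S → . )], [S → . a], [S → . n S C], [S → . n n a], [S → n . S C], [S → n . n a], [S → n n . a] }  — shift
  I8: { [S → a .], [S → n n a .] }  — 2 reduces
  I9: { [C → ) .], [S → ) .] }  — 2 reduces
  I10: { [S → n S C .] }  — reduce
  I11: { [C → . )], [C → . S C X], [C → S . C X], [S → . )], [S → . a], [S → . n S C], [S → . n n a] }  — shift
  I12: { [C → S C . X], [S → . )], [S → . a], [S → . n S C], [S → . n n a], [X → . S C n] }  — shift
  I13: { [C → S C X .] }  — reduce
  I14: { [X → S C . n] }  — shift
  I15: { [X → S C n .] }  — reduce

No state contains both a complete item and a shift item.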